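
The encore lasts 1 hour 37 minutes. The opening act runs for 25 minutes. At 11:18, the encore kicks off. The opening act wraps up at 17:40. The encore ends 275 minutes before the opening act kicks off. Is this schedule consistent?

The opening act starts at 17:40 − 25 min = 17:15.
The encore ends at 17:15 − 275 min = 12:40.
The encore starts at 12:40 − 97 min = 11:03.
But the encore is also said to start at 11:18 — a 15-minute conflict.

No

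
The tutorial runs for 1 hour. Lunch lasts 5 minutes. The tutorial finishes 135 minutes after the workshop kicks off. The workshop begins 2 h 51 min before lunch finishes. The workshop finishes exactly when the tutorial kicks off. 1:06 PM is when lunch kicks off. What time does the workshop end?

11:35 AM

Lunch ends at 1:06 PM + 5 min = 1:11 PM.
The workshop starts at 1:11 PM − 171 min = 10:20 AM.
The tutorial ends at 10:20 AM + 135 min = 12:35 PM.
The tutorial starts at 12:35 PM − 60 min = 11:35 AM.
So the workshop ends at 11:35 AM.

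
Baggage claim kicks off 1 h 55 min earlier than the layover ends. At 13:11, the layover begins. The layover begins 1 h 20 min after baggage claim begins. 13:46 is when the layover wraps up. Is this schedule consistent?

Yes

Baggage claim starts at 13:46 − 115 min = 11:51.
The layover starts at 11:51 + 80 min = 13:11.
That matches the stated 13:11, so the schedule is consistent.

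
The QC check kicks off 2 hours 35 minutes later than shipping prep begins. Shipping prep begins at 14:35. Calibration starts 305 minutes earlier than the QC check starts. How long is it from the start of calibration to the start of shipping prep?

2 hours 30 minutes

The QC check starts at 14:35 + 155 min = 17:10.
Calibration starts at 17:10 − 305 min = 12:05.
From 12:05 to 14:35 is 2 hours 30 minutes.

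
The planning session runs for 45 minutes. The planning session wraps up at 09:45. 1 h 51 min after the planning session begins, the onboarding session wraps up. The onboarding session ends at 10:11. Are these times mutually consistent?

No

The planning session starts at 09:45 − 45 min = 09:00.
The onboarding session ends at 09:00 + 111 min = 10:51.
But the onboarding session is also said to end at 10:11 — a 40-minute conflict.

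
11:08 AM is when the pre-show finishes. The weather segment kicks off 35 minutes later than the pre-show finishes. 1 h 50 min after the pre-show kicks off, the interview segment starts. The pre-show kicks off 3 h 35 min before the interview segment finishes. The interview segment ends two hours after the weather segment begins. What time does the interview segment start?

11:58 AM

The weather segment starts at 11:08 AM + 35 min = 11:43 AM.
The interview segment ends at 11:43 AM + 120 min = 1:43 PM.
The pre-show starts at 1:43 PM − 215 min = 10:08 AM.
The interview segment starts at 10:08 AM + 110 min = 11:58 AM.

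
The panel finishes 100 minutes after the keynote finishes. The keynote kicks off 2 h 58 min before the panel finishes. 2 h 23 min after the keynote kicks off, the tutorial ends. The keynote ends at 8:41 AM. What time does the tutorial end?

The panel ends at 8:41 AM + 100 min = 10:21 AM.
The keynote starts at 10:21 AM − 178 min = 7:23 AM.
The tutorial ends at 7:23 AM + 143 min = 9:46 AM.

9:46 AM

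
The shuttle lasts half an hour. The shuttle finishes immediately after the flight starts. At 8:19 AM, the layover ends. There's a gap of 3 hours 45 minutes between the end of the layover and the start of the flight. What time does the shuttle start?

The flight starts at 8:19 AM + 225 min = 12:04 PM.
So the shuttle ends at 12:04 PM.
The shuttle starts at 12:04 PM − 30 min = 11:34 AM.

11:34 AM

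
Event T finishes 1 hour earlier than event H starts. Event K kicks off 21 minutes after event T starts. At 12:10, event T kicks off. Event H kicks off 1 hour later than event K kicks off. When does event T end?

Event K starts at 12:10 + 21 min = 12:31.
Event H starts at 12:31 + 60 min = 13:31.
Event T ends at 13:31 − 60 min = 12:31.

12:31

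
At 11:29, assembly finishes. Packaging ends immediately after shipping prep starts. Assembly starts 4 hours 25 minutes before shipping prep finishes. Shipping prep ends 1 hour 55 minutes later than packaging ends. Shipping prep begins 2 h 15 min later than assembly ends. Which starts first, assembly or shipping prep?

Shipping prep starts at 11:29 + 135 min = 13:44.
So packaging ends at 13:44.
Shipping prep ends at 13:44 + 115 min = 15:39.
Assembly starts at 15:39 − 265 min = 11:14.
Assembly starts at 11:14 and shipping prep starts at 13:44, so assembly is first.

assembly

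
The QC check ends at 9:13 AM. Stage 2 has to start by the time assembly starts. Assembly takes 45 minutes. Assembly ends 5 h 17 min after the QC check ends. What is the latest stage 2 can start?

Assembly ends at 9:13 AM + 317 min = 2:30 PM.
Assembly starts at 2:30 PM − 45 min = 1:45 PM.
Stage 2 is bounded by assembly, so the latest it can start is 1:45 PM.

1:45 PM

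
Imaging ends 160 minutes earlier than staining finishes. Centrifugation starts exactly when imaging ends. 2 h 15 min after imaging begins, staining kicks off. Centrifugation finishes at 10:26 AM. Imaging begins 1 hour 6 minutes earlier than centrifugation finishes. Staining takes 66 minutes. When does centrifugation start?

Imaging starts at 10:26 AM − 66 min = 9:20 AM.
Staining starts at 9:20 AM + 135 min = 11:35 AM.
Staining ends at 11:35 AM + 66 min = 12:41 PM.
Imaging ends at 12:41 PM − 160 min = 10:01 AM.
So centrifugation starts at 10:01 AM.

10:01 AM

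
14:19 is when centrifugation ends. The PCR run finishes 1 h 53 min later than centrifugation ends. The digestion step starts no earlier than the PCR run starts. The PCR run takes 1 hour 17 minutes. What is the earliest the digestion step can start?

14:55

The PCR run ends at 14:19 + 113 min = 16:12.
The PCR run starts at 16:12 − 77 min = 14:55.
The digestion step is bounded by the PCR run, so the earliest it can start is 14:55.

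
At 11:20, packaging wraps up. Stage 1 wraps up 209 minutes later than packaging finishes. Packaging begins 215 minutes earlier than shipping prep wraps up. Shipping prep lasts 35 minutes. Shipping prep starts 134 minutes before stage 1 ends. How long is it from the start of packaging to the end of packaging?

105 minutes

Stage 1 ends at 11:20 + 209 min = 14:49.
Shipping prep starts at 14:49 − 134 min = 12:35.
Shipping prep ends at 12:35 + 35 min = 13:10.
Packaging starts at 13:10 − 215 min = 09:35.
From 09:35 to 11:20 is 105 minutes.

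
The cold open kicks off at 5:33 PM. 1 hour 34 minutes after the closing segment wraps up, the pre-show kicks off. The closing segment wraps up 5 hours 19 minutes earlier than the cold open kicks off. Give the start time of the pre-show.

1:48 PM

The closing segment ends at 5:33 PM − 319 min = 12:14 PM.
The pre-show starts at 12:14 PM + 94 min = 1:48 PM.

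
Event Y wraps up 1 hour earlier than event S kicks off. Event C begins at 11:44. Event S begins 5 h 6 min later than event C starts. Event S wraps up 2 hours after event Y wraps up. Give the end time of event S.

Event S starts at 11:44 + 306 min = 16:50.
Event Y ends at 16:50 − 60 min = 15:50.
Event S ends at 15:50 + 120 min = 17:50.

17:50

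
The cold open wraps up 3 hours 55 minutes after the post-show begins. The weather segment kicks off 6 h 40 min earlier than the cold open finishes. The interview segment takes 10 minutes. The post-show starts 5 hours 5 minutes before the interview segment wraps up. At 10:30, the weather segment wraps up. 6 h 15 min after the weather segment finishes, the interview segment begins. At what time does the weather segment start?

09:05

The interview segment starts at 10:30 + 375 min = 16:45.
The interview segment ends at 16:45 + 10 min = 16:55.
The post-show starts at 16:55 − 305 min = 11:50.
The cold open ends at 11:50 + 235 min = 15:45.
The weather segment starts at 15:45 − 400 min = 09:05.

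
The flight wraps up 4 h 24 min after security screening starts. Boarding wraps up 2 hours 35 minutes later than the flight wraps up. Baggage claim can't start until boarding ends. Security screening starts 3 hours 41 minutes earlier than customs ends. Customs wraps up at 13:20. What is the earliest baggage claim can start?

16:38

Security screening starts at 13:20 − 221 min = 09:39.
The flight ends at 09:39 + 264 min = 14:03.
Boarding ends at 14:03 + 155 min = 16:38.
Baggage claim is bounded by boarding, so the earliest it can start is 16:38.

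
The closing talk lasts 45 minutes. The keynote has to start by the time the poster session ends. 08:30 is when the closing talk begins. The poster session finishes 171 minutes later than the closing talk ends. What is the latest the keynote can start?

The closing talk ends at 08:30 + 45 min = 09:15.
The poster session ends at 09:15 + 171 min = 12:06.
The keynote is bounded by the poster session, so the latest it can start is 12:06.

12:06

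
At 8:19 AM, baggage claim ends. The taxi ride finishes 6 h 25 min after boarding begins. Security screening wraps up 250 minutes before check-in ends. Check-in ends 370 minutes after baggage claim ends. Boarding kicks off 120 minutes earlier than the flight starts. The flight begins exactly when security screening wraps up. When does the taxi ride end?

2:44 PM

Check-in ends at 8:19 AM + 370 min = 2:29 PM.
Security screening ends at 2:29 PM − 250 min = 10:19 AM.
So the flight starts at 10:19 AM.
Boarding starts at 10:19 AM − 120 min = 8:19 AM.
The taxi ride ends at 8:19 AM + 385 min = 2:44 PM.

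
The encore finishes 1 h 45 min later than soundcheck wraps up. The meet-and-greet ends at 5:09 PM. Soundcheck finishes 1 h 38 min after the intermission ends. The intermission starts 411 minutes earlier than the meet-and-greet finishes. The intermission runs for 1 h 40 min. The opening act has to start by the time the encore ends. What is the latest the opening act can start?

The intermission starts at 5:09 PM − 411 min = 10:18 AM.
The intermission ends at 10:18 AM + 100 min = 11:58 AM.
Soundcheck ends at 11:58 AM + 98 min = 1:36 PM.
The encore ends at 1:36 PM + 105 min = 3:21 PM.
The opening act is bounded by the encore, so the latest it can start is 3:21 PM.

3:21 PM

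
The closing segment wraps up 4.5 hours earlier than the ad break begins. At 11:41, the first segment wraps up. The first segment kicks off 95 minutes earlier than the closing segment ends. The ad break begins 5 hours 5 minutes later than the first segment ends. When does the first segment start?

10:41

The ad break starts at 11:41 + 305 min = 16:46.
The closing segment ends at 16:46 − 270 min = 12:16.
The first segment starts at 12:16 − 95 min = 10:41.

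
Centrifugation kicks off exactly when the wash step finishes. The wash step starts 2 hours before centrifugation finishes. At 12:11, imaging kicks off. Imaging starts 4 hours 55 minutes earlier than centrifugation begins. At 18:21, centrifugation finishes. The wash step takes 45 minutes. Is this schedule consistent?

Yes

The wash step starts at 18:21 − 120 min = 16:21.
The wash step ends at 16:21 + 45 min = 17:06.
So centrifugation starts at 17:06.
Imaging starts at 17:06 − 295 min = 12:11.
That matches the stated 12:11, so the schedule is consistent.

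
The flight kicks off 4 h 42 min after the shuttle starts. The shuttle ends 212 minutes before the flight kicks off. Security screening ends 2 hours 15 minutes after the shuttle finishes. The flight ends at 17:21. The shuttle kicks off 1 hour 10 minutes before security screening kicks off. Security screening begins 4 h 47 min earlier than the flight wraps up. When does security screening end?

14:49

Security screening starts at 17:21 − 287 min = 12:34.
The shuttle starts at 12:34 − 70 min = 11:24.
The flight starts at 11:24 + 282 min = 16:06.
The shuttle ends at 16:06 − 212 min = 12:34.
Security screening ends at 12:34 + 135 min = 14:49.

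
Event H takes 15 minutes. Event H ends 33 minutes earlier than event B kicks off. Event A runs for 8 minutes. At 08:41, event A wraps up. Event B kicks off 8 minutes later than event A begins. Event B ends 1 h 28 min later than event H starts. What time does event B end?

09:21

Event A starts at 08:41 − 8 min = 08:33.
Event B starts at 08:33 + 8 min = 08:41.
Event H ends at 08:41 − 33 min = 08:08.
Event H starts at 08:08 − 15 min = 07:53.
Event B ends at 07:53 + 88 min = 09:21.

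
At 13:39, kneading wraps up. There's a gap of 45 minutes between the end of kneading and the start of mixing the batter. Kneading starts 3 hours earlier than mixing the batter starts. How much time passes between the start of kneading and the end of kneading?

Mixing the batter starts at 13:39 + 45 min = 14:24.
Kneading starts at 14:24 − 180 min = 11:24.
From 11:24 to 13:39 is 135 minutes.

135 minutes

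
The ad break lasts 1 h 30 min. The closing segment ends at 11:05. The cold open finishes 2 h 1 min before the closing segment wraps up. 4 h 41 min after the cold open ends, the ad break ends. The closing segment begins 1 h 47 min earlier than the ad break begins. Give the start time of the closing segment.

The cold open ends at 11:05 − 121 min = 09:04.
The ad break ends at 09:04 + 281 min = 13:45.
The ad break starts at 13:45 − 90 min = 12:15.
The closing segment starts at 12:15 − 107 min = 10:28.

10:28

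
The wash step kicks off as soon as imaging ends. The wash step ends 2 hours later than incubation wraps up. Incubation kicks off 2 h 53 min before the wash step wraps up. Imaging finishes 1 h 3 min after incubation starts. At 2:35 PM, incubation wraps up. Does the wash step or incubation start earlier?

The wash step ends at 2:35 PM + 120 min = 4:35 PM.
Incubation starts at 4:35 PM − 173 min = 1:42 PM.
Imaging ends at 1:42 PM + 63 min = 2:45 PM.
So the wash step starts at 2:45 PM.
The wash step starts at 2:45 PM and incubation starts at 1:42 PM, so incubation is first.

incubation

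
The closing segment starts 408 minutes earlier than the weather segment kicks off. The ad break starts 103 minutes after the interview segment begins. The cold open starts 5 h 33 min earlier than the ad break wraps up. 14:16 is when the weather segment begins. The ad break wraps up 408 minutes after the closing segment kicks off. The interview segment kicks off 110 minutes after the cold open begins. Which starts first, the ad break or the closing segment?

The closing segment starts at 14:16 − 408 min = 07:28.
The ad break ends at 07:28 + 408 min = 14:16.
The cold open starts at 14:16 − 333 min = 08:43.
The interview segment starts at 08:43 + 110 min = 10:33.
The ad break starts at 10:33 + 103 min = 12:16.
The ad break starts at 12:16 and the closing segment starts at 07:28, so the closing segment is first.

the closing segment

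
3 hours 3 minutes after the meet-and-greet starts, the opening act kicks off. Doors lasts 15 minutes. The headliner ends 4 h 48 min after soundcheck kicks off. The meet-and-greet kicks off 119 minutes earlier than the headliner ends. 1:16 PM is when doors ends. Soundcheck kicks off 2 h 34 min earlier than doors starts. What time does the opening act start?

Doors starts at 1:16 PM − 15 min = 1:01 PM.
Soundcheck starts at 1:01 PM − 154 min = 10:27 AM.
The headliner ends at 10:27 AM + 288 min = 3:15 PM.
The meet-and-greet starts at 3:15 PM − 119 min = 1:16 PM.
The opening act starts at 1:16 PM + 183 min = 4:19 PM.

4:19 PM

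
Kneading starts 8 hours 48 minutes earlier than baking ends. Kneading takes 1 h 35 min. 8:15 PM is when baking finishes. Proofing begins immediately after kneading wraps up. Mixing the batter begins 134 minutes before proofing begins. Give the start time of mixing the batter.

10:48 AM

Kneading starts at 8:15 PM − 528 min = 11:27 AM.
Kneading ends at 11:27 AM + 95 min = 1:02 PM.
So proofing starts at 1:02 PM.
Mixing the batter starts at 1:02 PM − 134 min = 10:48 AM.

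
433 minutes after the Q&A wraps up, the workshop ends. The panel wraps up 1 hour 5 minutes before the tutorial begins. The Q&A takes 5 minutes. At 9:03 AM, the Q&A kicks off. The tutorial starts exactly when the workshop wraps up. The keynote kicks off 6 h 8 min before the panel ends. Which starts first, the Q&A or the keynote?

The Q&A ends at 9:03 AM + 5 min = 9:08 AM.
The workshop ends at 9:08 AM + 433 min = 4:21 PM.
So the tutorial starts at 4:21 PM.
The panel ends at 4:21 PM − 65 min = 3:16 PM.
The keynote starts at 3:16 PM − 368 min = 9:08 AM.
The Q&A starts at 9:03 AM and the keynote starts at 9:08 AM, so the Q&A is first.

the Q&A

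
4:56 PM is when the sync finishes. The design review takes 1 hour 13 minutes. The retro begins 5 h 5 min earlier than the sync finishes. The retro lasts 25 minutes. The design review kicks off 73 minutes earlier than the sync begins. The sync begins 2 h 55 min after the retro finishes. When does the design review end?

3:11 PM

The retro starts at 4:56 PM − 305 min = 11:51 AM.
The retro ends at 11:51 AM + 25 min = 12:16 PM.
The sync starts at 12:16 PM + 175 min = 3:11 PM.
The design review starts at 3:11 PM − 73 min = 1:58 PM.
The design review ends at 1:58 PM + 73 min = 3:11 PM.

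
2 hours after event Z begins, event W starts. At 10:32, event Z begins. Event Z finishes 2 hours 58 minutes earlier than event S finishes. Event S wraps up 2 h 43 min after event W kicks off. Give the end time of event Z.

Event W starts at 10:32 + 120 min = 12:32.
Event S ends at 12:32 + 163 min = 15:15.
Event Z ends at 15:15 − 178 min = 12:17.

12:17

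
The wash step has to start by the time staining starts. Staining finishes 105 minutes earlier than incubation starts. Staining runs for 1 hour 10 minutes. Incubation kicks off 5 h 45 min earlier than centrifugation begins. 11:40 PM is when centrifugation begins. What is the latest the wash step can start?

Incubation starts at 11:40 PM − 345 min = 5:55 PM.
Staining ends at 5:55 PM − 105 min = 4:10 PM.
Staining starts at 4:10 PM − 70 min = 3:00 PM.
The wash step is bounded by staining, so the latest it can start is 3:00 PM.

3:00 PM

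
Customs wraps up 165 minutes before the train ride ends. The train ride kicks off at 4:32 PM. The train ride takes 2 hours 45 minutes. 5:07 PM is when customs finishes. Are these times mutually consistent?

No

The train ride ends at 4:32 PM + 165 min = 7:17 PM.
Customs ends at 7:17 PM − 165 min = 4:32 PM.
But customs is also said to end at 5:07 PM — a 35-minute conflict.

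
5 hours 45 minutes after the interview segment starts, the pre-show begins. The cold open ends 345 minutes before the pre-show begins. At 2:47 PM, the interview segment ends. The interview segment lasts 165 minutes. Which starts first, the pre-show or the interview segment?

The interview segment starts at 2:47 PM − 165 min = 12:02 PM.
The pre-show starts at 12:02 PM + 345 min = 5:47 PM.
The pre-show starts at 5:47 PM and the interview segment starts at 12:02 PM, so the interview segment is first.

the interview segment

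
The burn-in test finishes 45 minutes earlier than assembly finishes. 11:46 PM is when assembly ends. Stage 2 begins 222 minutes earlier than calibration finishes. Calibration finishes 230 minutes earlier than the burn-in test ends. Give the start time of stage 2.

The burn-in test ends at 11:46 PM − 45 min = 11:01 PM.
Calibration ends at 11:01 PM − 230 min = 7:11 PM.
Stage 2 starts at 7:11 PM − 222 min = 3:29 PM.

3:29 PM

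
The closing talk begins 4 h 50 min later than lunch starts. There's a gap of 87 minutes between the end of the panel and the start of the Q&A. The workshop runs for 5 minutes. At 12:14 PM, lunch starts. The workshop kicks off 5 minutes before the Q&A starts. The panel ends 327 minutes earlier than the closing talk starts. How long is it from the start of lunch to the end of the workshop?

50 minutes

The closing talk starts at 12:14 PM + 290 min = 5:04 PM.
The panel ends at 5:04 PM − 327 min = 11:37 AM.
The Q&A starts at 11:37 AM + 87 min = 1:04 PM.
The workshop starts at 1:04 PM − 5 min = 12:59 PM.
The workshop ends at 12:59 PM + 5 min = 1:04 PM.
From 12:14 PM to 1:04 PM is 50 minutes.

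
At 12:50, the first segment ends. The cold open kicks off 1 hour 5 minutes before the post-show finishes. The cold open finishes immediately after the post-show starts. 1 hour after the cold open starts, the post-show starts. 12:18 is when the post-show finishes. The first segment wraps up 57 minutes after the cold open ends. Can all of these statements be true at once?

No

The cold open starts at 12:18 − 65 min = 11:13.
The post-show starts at 11:13 + 60 min = 12:13.
So the cold open ends at 12:13.
The first segment ends at 12:13 + 57 min = 13:10.
But the first segment is also said to end at 12:50 — a 20-minute conflict.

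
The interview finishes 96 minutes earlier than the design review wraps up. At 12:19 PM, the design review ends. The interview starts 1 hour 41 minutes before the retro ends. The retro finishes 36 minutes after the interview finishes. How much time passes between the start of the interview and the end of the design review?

161 minutes

The interview ends at 12:19 PM − 96 min = 10:43 AM.
The retro ends at 10:43 AM + 36 min = 11:19 AM.
The interview starts at 11:19 AM − 101 min = 9:38 AM.
From 9:38 AM to 12:19 PM is 161 minutes.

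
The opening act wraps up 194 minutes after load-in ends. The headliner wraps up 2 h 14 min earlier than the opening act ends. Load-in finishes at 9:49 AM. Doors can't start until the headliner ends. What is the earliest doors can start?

The opening act ends at 9:49 AM + 194 min = 1:03 PM.
The headliner ends at 1:03 PM − 134 min = 10:49 AM.
Doors is bounded by the headliner, so the earliest it can start is 10:49 AM.

10:49 AM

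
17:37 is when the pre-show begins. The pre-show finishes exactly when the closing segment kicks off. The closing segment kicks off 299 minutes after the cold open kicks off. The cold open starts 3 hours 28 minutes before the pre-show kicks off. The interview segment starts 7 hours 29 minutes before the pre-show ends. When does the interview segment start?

The cold open starts at 17:37 − 208 min = 14:09.
The closing segment starts at 14:09 + 299 min = 19:08.
So the pre-show ends at 19:08.
The interview segment starts at 19:08 − 449 min = 11:39.

11:39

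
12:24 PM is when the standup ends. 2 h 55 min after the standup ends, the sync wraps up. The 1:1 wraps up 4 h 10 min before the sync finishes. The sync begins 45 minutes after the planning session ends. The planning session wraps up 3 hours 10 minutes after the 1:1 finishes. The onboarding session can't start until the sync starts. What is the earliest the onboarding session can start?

3:04 PM

The sync ends at 12:24 PM + 175 min = 3:19 PM.
The 1:1 ends at 3:19 PM − 250 min = 11:09 AM.
The planning session ends at 11:09 AM + 190 min = 2:19 PM.
The sync starts at 2:19 PM + 45 min = 3:04 PM.
The onboarding session is bounded by the sync, so the earliest it can start is 3:04 PM.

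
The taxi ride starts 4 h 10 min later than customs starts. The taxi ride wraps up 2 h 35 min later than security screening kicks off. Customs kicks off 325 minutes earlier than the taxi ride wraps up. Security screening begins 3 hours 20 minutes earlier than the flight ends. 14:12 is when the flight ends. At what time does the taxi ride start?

Security screening starts at 14:12 − 200 min = 10:52.
The taxi ride ends at 10:52 + 155 min = 13:27.
Customs starts at 13:27 − 325 min = 08:02.
The taxi ride starts at 08:02 + 250 min = 12:12.

12:12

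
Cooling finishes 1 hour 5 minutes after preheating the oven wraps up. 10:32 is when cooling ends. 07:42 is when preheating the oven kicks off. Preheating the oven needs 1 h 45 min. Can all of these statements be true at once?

Preheating the oven ends at 07:42 + 105 min = 09:27.
Cooling ends at 09:27 + 65 min = 10:32.
That matches the stated 10:32, so the schedule is consistent.

Yes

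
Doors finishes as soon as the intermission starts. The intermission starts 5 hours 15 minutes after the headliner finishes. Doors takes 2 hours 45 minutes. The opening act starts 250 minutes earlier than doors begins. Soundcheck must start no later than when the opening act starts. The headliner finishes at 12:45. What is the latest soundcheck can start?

11:05

The intermission starts at 12:45 + 315 min = 18:00.
So doors ends at 18:00.
Doors starts at 18:00 − 165 min = 15:15.
The opening act starts at 15:15 − 250 min = 11:05.
Soundcheck is bounded by the opening act, so the latest it can start is 11:05.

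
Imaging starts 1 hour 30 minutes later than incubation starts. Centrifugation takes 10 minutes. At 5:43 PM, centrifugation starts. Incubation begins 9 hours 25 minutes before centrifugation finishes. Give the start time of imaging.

9:58 AM

Centrifugation ends at 5:43 PM + 10 min = 5:53 PM.
Incubation starts at 5:53 PM − 565 min = 8:28 AM.
Imaging starts at 8:28 AM + 90 min = 9:58 AM.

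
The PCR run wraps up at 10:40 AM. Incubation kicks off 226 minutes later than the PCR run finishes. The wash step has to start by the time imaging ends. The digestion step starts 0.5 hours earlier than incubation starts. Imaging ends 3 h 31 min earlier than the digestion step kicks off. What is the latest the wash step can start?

Incubation starts at 10:40 AM + 226 min = 2:26 PM.
The digestion step starts at 2:26 PM − 30 min = 1:56 PM.
Imaging ends at 1:56 PM − 211 min = 10:25 AM.
The wash step is bounded by imaging, so the latest it can start is 10:25 AM.

10:25 AM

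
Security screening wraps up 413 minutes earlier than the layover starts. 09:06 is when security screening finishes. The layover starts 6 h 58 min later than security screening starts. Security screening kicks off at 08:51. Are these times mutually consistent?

No

The layover starts at 08:51 + 418 min = 15:49.
Security screening ends at 15:49 − 413 min = 08:56.
But security screening is also said to end at 09:06 — a 10-minute conflict.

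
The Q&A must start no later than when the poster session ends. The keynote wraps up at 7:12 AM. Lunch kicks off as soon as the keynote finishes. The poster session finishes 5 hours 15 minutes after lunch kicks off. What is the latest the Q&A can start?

12:27 PM

Lunch starts at 7:12 AM.
The poster session ends at 7:12 AM + 315 min = 12:27 PM.
The Q&A is bounded by the poster session, so the latest it can start is 12:27 PM.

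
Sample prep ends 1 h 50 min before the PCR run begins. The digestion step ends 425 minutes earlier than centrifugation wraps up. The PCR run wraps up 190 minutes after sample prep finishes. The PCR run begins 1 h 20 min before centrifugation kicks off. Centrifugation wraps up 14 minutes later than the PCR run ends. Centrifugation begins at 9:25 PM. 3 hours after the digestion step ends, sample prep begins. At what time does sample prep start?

The PCR run starts at 9:25 PM − 80 min = 8:05 PM.
Sample prep ends at 8:05 PM − 110 min = 6:15 PM.
The PCR run ends at 6:15 PM + 190 min = 9:25 PM.
Centrifugation ends at 9:25 PM + 14 min = 9:39 PM.
The digestion step ends at 9:39 PM − 425 min = 2:34 PM.
Sample prep starts at 2:34 PM + 180 min = 5:34 PM.

5:34 PM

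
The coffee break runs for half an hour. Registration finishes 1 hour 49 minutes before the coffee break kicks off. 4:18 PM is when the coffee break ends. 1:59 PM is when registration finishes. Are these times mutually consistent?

Yes

The coffee break starts at 4:18 PM − 30 min = 3:48 PM.
Registration ends at 3:48 PM − 109 min = 1:59 PM.
That matches the stated 1:59 PM, so the schedule is consistent.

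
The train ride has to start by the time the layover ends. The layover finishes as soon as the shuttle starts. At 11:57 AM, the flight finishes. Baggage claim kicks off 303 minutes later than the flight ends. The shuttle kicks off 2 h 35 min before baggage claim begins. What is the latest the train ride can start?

2:25 PM

Baggage claim starts at 11:57 AM + 303 min = 5:00 PM.
The shuttle starts at 5:00 PM − 155 min = 2:25 PM.
So the layover ends at 2:25 PM.
The train ride is bounded by the layover, so the latest it can start is 2:25 PM.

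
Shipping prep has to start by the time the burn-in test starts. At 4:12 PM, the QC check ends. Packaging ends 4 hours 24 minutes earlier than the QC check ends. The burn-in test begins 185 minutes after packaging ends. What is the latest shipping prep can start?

2:53 PM

Packaging ends at 4:12 PM − 264 min = 11:48 AM.
The burn-in test starts at 11:48 AM + 185 min = 2:53 PM.
Shipping prep is bounded by the burn-in test, so the latest it can start is 2:53 PM.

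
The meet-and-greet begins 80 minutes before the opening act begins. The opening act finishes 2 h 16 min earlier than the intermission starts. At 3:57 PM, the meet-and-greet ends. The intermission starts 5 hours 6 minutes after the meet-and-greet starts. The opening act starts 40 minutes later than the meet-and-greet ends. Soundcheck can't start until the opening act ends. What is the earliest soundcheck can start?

6:07 PM

The opening act starts at 3:57 PM + 40 min = 4:37 PM.
The meet-and-greet starts at 4:37 PM − 80 min = 3:17 PM.
The intermission starts at 3:17 PM + 306 min = 8:23 PM.
The opening act ends at 8:23 PM − 136 min = 6:07 PM.
Soundcheck is bounded by the opening act, so the earliest it can start is 6:07 PM.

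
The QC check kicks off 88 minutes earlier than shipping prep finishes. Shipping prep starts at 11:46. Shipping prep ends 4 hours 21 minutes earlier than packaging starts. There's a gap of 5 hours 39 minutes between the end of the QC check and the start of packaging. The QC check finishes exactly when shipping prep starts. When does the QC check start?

11:36

The QC check ends at 11:46.
Packaging starts at 11:46 + 339 min = 17:25.
Shipping prep ends at 17:25 − 261 min = 13:04.
The QC check starts at 13:04 − 88 min = 11:36.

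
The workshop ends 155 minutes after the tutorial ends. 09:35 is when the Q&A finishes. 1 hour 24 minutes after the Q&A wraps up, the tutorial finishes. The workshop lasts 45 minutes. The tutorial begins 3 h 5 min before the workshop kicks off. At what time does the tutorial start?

The tutorial ends at 09:35 + 84 min = 10:59.
The workshop ends at 10:59 + 155 min = 13:34.
The workshop starts at 13:34 − 45 min = 12:49.
The tutorial starts at 12:49 − 185 min = 09:44.

09:44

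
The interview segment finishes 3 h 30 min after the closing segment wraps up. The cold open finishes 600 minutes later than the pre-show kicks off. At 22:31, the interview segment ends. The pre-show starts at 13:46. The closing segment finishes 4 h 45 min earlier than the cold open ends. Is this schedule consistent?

The cold open ends at 13:46 + 600 min = 23:46.
The closing segment ends at 23:46 − 285 min = 19:01.
The interview segment ends at 19:01 + 210 min = 22:31.
That matches the stated 22:31, so the schedule is consistent.

Yes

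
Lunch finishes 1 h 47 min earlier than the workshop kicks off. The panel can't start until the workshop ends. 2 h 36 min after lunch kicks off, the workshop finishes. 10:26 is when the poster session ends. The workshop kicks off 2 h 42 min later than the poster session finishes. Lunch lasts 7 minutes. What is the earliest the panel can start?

13:50

The workshop starts at 10:26 + 162 min = 13:08.
Lunch ends at 13:08 − 107 min = 11:21.
Lunch starts at 11:21 − 7 min = 11:14.
The workshop ends at 11:14 + 156 min = 13:50.
The panel is bounded by the workshop, so the earliest it can start is 13:50.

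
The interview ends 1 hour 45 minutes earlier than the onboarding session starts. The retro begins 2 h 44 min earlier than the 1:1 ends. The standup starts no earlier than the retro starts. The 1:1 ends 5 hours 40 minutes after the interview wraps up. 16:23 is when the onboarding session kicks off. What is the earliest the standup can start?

The interview ends at 16:23 − 105 min = 14:38.
The 1:1 ends at 14:38 + 340 min = 20:18.
The retro starts at 20:18 − 164 min = 17:34.
The standup is bounded by the retro, so the earliest it can start is 17:34.

17:34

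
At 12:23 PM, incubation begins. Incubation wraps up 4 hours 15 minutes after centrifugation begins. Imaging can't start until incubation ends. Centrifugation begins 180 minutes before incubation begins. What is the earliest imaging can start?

1:38 PM

Centrifugation starts at 12:23 PM − 180 min = 9:23 AM.
Incubation ends at 9:23 AM + 255 min = 1:38 PM.
Imaging is bounded by incubation, so the earliest it can start is 1:38 PM.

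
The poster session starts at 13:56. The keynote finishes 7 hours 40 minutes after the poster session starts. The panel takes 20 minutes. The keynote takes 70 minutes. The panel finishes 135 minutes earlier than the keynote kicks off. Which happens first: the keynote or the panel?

The keynote ends at 13:56 + 460 min = 21:36.
The keynote starts at 21:36 − 70 min = 20:26.
The panel ends at 20:26 − 135 min = 18:11.
The panel starts at 18:11 − 20 min = 17:51.
The keynote starts at 20:26 and the panel starts at 17:51, so the panel is first.

the panel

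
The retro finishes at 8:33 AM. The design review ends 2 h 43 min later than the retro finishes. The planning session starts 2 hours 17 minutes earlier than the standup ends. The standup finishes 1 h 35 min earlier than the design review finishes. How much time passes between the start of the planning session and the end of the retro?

69 minutes

The design review ends at 8:33 AM + 163 min = 11:16 AM.
The standup ends at 11:16 AM − 95 min = 9:41 AM.
The planning session starts at 9:41 AM − 137 min = 7:24 AM.
From 7:24 AM to 8:33 AM is 69 minutes.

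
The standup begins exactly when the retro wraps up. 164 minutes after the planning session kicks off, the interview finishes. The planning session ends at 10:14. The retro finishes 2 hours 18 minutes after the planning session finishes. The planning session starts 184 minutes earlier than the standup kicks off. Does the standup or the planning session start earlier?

The retro ends at 10:14 + 138 min = 12:32.
So the standup starts at 12:32.
The planning session starts at 12:32 − 184 min = 09:28.
The standup starts at 12:32 and the planning session starts at 09:28, so the planning session is first.

the planning session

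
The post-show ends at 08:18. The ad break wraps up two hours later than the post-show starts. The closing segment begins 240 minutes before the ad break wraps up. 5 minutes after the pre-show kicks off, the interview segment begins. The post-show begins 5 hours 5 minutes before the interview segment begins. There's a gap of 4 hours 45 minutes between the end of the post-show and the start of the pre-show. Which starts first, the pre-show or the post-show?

The pre-show starts at 08:18 + 285 min = 13:03.
The interview segment starts at 13:03 + 5 min = 13:08.
The post-show starts at 13:08 − 305 min = 08:03.
The pre-show starts at 13:03 and the post-show starts at 08:03, so the post-show is first.

the post-show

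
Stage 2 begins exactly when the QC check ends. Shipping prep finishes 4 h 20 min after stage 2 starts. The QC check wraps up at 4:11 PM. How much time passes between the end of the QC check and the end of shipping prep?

Stage 2 starts at 4:11 PM.
Shipping prep ends at 4:11 PM + 260 min = 8:31 PM.
From 4:11 PM to 8:31 PM is 4 hours 20 minutes.

4 hours 20 minutes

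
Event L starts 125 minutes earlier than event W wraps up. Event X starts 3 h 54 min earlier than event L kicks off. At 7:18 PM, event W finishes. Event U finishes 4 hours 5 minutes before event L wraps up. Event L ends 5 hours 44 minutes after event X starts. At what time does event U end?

Event L starts at 7:18 PM − 125 min = 5:13 PM.
Event X starts at 5:13 PM − 234 min = 1:19 PM.
Event L ends at 1:19 PM + 344 min = 7:03 PM.
Event U ends at 7:03 PM − 245 min = 2:58 PM.

2:58 PM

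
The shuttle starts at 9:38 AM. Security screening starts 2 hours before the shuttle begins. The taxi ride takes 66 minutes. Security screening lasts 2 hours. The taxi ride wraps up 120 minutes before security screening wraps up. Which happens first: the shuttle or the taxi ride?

the taxi ride

Security screening starts at 9:38 AM − 120 min = 7:38 AM.
Security screening ends at 7:38 AM + 120 min = 9:38 AM.
The taxi ride ends at 9:38 AM − 120 min = 7:38 AM.
The taxi ride starts at 7:38 AM − 66 min = 6:32 AM.
The shuttle starts at 9:38 AM and the taxi ride starts at 6:32 AM, so the taxi ride is first.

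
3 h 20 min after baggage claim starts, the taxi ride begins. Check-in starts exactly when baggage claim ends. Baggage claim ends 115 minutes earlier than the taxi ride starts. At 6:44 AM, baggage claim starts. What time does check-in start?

The taxi ride starts at 6:44 AM + 200 min = 10:04 AM.
Baggage claim ends at 10:04 AM − 115 min = 8:09 AM.
So check-in starts at 8:09 AM.

8:09 AM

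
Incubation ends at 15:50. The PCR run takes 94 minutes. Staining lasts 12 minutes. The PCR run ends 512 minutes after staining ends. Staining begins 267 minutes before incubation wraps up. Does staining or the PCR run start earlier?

Staining starts at 15:50 − 267 min = 11:23.
Staining ends at 11:23 + 12 min = 11:35.
The PCR run ends at 11:35 + 512 min = 20:07.
The PCR run starts at 20:07 − 94 min = 18:33.
Staining starts at 11:23 and the PCR run starts at 18:33, so staining is first.

staining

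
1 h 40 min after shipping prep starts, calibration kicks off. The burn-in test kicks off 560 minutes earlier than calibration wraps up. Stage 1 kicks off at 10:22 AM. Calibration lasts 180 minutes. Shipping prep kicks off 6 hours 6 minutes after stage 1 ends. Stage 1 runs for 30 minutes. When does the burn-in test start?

12:18 PM

Stage 1 ends at 10:22 AM + 30 min = 10:52 AM.
Shipping prep starts at 10:52 AM + 366 min = 4:58 PM.
Calibration starts at 4:58 PM + 100 min = 6:38 PM.
Calibration ends at 6:38 PM + 180 min = 9:38 PM.
The burn-in test starts at 9:38 PM − 560 min = 12:18 PM.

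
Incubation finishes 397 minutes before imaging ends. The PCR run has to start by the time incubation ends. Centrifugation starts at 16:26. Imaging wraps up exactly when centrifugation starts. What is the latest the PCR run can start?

09:49

Imaging ends at 16:26.
Incubation ends at 16:26 − 397 min = 09:49.
The PCR run is bounded by incubation, so the latest it can start is 09:49.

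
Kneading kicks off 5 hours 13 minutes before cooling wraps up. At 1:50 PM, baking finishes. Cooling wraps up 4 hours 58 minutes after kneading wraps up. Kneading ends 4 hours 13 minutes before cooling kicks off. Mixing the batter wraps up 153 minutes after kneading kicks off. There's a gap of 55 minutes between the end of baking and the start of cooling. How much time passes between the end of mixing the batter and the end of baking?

Cooling starts at 1:50 PM + 55 min = 2:45 PM.
Kneading ends at 2:45 PM − 253 min = 10:32 AM.
Cooling ends at 10:32 AM + 298 min = 3:30 PM.
Kneading starts at 3:30 PM − 313 min = 10:17 AM.
Mixing the batter ends at 10:17 AM + 153 min = 12:50 PM.
From 12:50 PM to 1:50 PM is 60 minutes.

60 minutes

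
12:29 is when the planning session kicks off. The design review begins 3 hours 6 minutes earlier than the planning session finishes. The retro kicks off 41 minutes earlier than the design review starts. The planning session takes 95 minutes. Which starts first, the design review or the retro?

The planning session ends at 12:29 + 95 min = 14:04.
The design review starts at 14:04 − 186 min = 10:58.
The retro starts at 10:58 − 41 min = 10:17.
The design review starts at 10:58 and the retro starts at 10:17, so the retro is first.

the retro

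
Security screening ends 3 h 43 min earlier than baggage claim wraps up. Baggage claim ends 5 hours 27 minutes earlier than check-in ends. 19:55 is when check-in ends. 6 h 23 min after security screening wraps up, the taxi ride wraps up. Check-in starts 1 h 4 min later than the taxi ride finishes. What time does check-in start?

18:12

Baggage claim ends at 19:55 − 327 min = 14:28.
Security screening ends at 14:28 − 223 min = 10:45.
The taxi ride ends at 10:45 + 383 min = 17:08.
Check-in starts at 17:08 + 64 min = 18:12.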